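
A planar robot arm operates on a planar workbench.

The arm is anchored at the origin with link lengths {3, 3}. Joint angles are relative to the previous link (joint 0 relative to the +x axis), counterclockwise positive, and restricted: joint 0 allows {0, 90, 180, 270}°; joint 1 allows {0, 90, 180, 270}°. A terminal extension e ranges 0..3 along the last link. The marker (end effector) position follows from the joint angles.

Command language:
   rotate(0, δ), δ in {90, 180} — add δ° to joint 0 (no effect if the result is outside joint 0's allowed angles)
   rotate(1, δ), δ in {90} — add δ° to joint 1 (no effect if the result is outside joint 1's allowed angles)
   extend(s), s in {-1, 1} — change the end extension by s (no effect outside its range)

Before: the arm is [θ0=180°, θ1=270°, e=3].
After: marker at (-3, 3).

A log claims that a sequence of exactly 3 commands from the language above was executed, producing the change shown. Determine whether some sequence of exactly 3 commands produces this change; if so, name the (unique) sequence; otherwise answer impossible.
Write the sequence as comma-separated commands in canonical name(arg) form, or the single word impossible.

t0: [θ0=180°, θ1=270°, e=3]
step 1 (extend(-1)): [θ0=180°, θ1=270°, e=2]
step 2 (extend(-1)): [θ0=180°, θ1=270°, e=1]
step 3 (extend(-1)): [θ0=180°, θ1=270°, e=0]
all 125 alternatives checked — unique.

extend(-1), extend(-1), extend(-1)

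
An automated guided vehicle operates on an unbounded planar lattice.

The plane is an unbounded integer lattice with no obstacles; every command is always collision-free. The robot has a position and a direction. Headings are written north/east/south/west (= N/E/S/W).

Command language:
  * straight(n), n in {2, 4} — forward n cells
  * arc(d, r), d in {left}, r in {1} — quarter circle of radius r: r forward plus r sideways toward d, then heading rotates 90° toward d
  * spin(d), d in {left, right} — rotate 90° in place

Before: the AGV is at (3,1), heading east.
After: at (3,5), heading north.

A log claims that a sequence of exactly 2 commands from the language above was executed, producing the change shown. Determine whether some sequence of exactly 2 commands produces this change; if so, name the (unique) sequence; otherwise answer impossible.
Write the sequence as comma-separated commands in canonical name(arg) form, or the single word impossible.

spin(left), straight(4)

key: running straight(4) before spin(left) would end elsewhere — order is forced
initial: at (3,1), heading east
t=1 spin(left) ⇒ at (3,1), heading north
t=2 straight(4) ⇒ at (3,5), heading north
no other 2-command option fits: unique.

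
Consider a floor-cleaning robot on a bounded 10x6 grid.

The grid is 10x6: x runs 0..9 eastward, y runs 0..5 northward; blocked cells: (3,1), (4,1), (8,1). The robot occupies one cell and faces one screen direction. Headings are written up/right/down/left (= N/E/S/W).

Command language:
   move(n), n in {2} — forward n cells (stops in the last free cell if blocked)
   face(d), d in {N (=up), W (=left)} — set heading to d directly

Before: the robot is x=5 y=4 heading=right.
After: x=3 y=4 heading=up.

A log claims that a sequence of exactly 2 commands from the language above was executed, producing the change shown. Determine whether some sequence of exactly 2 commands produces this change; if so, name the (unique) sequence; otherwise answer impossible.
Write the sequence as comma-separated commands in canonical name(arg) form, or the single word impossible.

checked all 2-command options: none fits.

impossible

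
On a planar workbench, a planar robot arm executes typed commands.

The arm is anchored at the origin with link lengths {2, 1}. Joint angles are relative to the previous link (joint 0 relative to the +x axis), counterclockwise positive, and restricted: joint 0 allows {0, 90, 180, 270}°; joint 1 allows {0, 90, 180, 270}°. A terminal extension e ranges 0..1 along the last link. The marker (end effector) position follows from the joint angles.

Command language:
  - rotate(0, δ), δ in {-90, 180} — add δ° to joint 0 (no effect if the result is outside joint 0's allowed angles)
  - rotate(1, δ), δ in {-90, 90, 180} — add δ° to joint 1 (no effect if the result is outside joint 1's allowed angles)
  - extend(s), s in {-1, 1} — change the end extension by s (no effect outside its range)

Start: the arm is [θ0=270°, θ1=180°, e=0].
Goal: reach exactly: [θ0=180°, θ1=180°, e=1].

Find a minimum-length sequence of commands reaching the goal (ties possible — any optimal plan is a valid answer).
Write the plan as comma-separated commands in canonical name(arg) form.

from: [θ0=270°, θ1=180°, e=0]
step 1 (rotate(0, -90)): [θ0=180°, θ1=180°, e=0]
step 2 (extend(1)): [θ0=180°, θ1=180°, e=1]
nothing shorter than 2 reaches the goal.

rotate(0, -90), extend(1)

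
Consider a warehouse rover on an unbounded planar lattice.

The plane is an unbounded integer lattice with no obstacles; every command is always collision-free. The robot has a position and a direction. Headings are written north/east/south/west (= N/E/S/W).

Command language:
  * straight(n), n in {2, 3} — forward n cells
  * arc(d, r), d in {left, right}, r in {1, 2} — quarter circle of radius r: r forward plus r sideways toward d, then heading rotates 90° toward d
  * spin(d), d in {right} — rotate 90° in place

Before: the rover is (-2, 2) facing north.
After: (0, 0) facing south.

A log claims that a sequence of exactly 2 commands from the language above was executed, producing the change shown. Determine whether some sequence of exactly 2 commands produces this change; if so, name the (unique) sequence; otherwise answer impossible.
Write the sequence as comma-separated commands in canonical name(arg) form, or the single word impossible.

spin(right), arc(right, 2)

key: position moved to (0,0) AND the heading swung to S — translation plus rotation needed
start: (-2, 2) facing north
[1] after spin(right): (-2, 2) facing east
[2] after arc(right, 2): (0, 0) facing south
uniquely the one of 49 2-step routes that fits.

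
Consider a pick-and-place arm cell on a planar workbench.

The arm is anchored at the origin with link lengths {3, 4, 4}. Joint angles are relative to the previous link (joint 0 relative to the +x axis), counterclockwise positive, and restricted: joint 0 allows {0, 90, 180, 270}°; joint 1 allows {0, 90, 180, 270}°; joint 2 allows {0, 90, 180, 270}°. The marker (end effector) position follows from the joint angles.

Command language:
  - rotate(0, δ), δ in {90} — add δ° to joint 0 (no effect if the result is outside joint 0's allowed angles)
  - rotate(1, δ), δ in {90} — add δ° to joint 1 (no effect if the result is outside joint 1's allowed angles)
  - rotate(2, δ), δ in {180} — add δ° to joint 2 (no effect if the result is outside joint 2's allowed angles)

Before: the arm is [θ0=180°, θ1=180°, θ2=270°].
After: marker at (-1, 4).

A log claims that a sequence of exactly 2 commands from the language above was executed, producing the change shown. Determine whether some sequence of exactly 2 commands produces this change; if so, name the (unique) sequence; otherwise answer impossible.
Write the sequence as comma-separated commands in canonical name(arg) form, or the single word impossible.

t0: [θ0=180°, θ1=180°, θ2=270°]
1. rotate(0, 90) → [θ0=270°, θ1=180°, θ2=270°]
2. rotate(0, 90) → [θ0=0°, θ1=180°, θ2=270°]
uniquely the one of 9 2-step routes that fits.

rotate(0, 90), rotate(0, 90)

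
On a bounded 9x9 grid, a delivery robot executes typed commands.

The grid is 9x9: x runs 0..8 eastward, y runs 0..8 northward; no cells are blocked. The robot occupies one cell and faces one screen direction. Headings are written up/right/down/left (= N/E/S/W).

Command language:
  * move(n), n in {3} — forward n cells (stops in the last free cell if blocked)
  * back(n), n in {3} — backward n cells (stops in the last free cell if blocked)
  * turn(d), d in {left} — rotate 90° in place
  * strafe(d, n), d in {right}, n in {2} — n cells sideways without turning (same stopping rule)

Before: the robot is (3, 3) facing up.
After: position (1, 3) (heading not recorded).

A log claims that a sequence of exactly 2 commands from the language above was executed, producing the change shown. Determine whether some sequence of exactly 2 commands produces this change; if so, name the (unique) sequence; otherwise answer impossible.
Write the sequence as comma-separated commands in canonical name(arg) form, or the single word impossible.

all 16 sequences checked — none match.

impossible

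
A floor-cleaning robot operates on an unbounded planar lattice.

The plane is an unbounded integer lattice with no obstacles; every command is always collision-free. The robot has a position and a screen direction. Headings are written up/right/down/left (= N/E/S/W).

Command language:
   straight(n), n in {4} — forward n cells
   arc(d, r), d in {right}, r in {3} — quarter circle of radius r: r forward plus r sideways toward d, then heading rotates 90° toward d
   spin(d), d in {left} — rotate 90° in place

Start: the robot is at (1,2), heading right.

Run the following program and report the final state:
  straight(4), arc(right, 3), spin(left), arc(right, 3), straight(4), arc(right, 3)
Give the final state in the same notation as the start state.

t0: at (1,2), heading right
step 1 (straight(4)): at (5,2), heading right
step 2 (arc(right, 3)): at (8,-1), heading down
step 3 (spin(left)): at (8,-1), heading right
step 4 (arc(right, 3)): at (11,-4), heading down
step 5 (straight(4)): at (11,-8), heading down
step 6 (arc(right, 3)): at (8,-11), heading left

at (8,-11), heading left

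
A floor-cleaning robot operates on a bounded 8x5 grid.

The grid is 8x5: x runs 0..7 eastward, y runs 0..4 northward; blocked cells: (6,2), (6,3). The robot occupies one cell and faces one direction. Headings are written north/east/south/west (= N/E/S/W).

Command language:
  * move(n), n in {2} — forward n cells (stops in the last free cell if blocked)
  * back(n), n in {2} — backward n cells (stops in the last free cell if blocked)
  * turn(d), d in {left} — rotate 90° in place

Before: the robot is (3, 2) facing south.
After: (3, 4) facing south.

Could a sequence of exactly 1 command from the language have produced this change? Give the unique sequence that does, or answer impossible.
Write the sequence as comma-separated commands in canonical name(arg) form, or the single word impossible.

back(2)

key: heading stays S — the single command does not turn
initial: (3, 2) facing south
t=1 back(2) ⇒ (3, 4) facing south
no rival 1-sequence matches.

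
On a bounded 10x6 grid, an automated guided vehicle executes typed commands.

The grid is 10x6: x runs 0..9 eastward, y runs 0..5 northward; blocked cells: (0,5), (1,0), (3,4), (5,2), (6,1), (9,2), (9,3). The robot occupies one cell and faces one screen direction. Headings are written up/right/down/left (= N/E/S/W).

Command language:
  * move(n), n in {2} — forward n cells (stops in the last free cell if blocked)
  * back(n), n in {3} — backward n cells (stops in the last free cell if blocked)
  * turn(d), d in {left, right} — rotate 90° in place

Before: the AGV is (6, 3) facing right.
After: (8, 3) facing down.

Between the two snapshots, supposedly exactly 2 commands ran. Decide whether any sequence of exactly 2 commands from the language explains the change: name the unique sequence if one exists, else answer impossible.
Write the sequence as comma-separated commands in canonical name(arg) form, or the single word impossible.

move(2), turn(right)

key: position moved to (8,3) AND the heading swung to S — translation plus rotation needed
initial: (6, 3) facing right
1. move(2) → (8, 3) facing right
2. turn(right) → (8, 3) facing down
no rival 2-sequence matches.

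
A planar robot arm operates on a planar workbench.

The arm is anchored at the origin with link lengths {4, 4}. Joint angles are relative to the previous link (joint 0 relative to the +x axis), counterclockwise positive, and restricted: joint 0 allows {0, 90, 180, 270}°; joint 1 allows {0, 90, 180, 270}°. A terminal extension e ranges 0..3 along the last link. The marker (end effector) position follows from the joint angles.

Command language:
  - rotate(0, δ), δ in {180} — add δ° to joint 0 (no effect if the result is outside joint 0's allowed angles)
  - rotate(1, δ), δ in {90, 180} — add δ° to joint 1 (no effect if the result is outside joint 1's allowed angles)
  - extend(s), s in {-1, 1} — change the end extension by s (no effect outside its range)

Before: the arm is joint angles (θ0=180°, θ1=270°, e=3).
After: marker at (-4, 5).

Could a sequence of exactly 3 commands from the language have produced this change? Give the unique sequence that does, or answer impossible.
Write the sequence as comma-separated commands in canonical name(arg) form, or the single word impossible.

key: running extend(-1) before extend(1) would end elsewhere — order is forced
start: joint angles (θ0=180°, θ1=270°, e=3)
step 1 (extend(1)): joint angles (θ0=180°, θ1=270°, e=3)
step 2 (extend(-1)): joint angles (θ0=180°, θ1=270°, e=2)
step 3 (extend(-1)): joint angles (θ0=180°, θ1=270°, e=1)
no other 3-command option fits: unique.

extend(1), extend(-1), extend(-1)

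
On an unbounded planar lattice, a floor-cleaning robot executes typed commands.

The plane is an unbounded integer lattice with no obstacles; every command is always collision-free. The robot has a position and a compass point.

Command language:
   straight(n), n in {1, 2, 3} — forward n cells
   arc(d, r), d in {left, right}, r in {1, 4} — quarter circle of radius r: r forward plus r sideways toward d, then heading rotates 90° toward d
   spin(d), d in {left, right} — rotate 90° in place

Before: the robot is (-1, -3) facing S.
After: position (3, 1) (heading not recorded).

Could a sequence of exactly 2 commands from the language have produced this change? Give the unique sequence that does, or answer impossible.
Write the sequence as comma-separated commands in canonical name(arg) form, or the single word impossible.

spin(left), arc(left, 4)

key: running arc(left, 4) before spin(left) would end elsewhere — order is forced
start: (-1, -3) facing S
1. spin(left) → (-1, -3) facing E
2. arc(left, 4) → (3, 1) facing N
no rival 2-sequence matches.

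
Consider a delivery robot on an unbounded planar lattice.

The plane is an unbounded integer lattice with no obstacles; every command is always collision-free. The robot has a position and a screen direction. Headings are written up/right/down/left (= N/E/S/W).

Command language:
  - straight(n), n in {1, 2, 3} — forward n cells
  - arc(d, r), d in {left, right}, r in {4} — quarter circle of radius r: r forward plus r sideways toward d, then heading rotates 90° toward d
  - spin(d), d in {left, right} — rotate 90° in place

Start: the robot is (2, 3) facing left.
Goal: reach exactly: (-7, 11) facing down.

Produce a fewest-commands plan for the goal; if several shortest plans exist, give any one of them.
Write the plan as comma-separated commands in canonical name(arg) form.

start: (2, 3) facing left
t=1 straight(1) ⇒ (1, 3) facing left
t=2 arc(right, 4) ⇒ (-3, 7) facing up
t=3 arc(left, 4) ⇒ (-7, 11) facing left
t=4 spin(left) ⇒ (-7, 11) facing down
shorter routes all fall short; 4 is best.

straight(1), arc(right, 4), arc(left, 4), spin(left)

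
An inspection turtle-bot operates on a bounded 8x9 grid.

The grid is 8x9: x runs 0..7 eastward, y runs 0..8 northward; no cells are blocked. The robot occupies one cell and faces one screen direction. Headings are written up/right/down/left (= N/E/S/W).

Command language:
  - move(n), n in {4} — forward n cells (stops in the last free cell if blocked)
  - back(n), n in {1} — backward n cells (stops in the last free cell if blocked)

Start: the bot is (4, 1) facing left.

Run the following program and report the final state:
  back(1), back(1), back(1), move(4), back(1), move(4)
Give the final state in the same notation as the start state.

from: (4, 1) facing left
[1] after back(1): (5, 1) facing left
[2] after back(1): (6, 1) facing left
[3] after back(1): (7, 1) facing left
[4] after move(4): (3, 1) facing left
[5] after back(1): (4, 1) facing left
[6] after move(4): (0, 1) facing left

(0, 1) facing left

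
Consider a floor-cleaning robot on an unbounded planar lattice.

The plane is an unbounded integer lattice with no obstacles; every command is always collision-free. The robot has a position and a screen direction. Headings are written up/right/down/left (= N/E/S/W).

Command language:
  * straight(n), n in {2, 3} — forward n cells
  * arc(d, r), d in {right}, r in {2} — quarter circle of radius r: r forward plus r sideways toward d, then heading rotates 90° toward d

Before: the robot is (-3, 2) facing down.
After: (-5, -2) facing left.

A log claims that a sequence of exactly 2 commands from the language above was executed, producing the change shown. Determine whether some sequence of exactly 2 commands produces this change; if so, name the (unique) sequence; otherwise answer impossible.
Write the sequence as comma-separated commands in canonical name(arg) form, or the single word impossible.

straight(2), arc(right, 2)

key: position moved to (-5,-2) AND the heading swung to W — translation plus rotation needed
from: (-3, 2) facing down
1. straight(2) → (-3, 0) facing down
2. arc(right, 2) → (-5, -2) facing left
no other 2-command option fits: unique.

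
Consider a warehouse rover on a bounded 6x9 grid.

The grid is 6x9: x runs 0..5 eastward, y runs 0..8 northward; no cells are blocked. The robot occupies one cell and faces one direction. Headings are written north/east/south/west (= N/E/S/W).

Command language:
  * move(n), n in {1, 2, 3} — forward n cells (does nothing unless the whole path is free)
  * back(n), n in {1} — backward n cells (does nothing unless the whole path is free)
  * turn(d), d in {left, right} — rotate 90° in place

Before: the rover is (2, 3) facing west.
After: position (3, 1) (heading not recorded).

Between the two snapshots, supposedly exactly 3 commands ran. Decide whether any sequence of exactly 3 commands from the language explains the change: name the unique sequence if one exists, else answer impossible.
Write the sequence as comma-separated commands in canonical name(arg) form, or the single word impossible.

back(1), turn(left), move(2)

key: running move(2) before back(1) would end elsewhere — order is forced
start: (2, 3) facing west
[1] after back(1): (3, 3) facing west
[2] after turn(left): (3, 3) facing south
[3] after move(2): (3, 1) facing south
no rival 3-sequence matches.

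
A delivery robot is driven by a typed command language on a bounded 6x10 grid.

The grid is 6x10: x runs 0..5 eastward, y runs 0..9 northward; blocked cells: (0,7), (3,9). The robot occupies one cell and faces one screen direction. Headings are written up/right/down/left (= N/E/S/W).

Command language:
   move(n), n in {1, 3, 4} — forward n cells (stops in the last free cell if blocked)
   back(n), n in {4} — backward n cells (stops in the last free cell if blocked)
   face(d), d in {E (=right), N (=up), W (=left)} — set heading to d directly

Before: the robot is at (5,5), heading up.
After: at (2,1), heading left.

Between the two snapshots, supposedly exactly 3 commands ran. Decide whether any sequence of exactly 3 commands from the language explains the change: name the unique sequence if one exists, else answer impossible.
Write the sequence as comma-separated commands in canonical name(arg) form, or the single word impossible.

key: order matters: swapping back(4) and move(3) lands elsewhere
start: at (5,5), heading up
step 1 (back(4)): at (5,1), heading up
step 2 (face(W)): at (5,1), heading left
step 3 (move(3)): at (2,1), heading left
all 343 alternatives checked — unique.

back(4), face(W), move(3)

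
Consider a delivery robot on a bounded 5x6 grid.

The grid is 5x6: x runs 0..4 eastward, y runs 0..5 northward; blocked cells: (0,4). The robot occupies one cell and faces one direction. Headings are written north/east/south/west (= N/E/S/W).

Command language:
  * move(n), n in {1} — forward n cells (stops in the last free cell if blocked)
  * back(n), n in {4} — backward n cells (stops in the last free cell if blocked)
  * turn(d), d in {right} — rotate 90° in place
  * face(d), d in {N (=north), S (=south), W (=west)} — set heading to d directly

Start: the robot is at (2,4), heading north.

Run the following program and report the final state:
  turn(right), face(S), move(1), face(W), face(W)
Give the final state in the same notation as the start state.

initial: at (2,4), heading north
step 1 (turn(right)): at (2,4), heading east
step 2 (face(S)): at (2,4), heading south
step 3 (move(1)): at (2,3), heading south
step 4 (face(W)): at (2,3), heading west
step 5 (face(W)): at (2,3), heading west

at (2,3), heading west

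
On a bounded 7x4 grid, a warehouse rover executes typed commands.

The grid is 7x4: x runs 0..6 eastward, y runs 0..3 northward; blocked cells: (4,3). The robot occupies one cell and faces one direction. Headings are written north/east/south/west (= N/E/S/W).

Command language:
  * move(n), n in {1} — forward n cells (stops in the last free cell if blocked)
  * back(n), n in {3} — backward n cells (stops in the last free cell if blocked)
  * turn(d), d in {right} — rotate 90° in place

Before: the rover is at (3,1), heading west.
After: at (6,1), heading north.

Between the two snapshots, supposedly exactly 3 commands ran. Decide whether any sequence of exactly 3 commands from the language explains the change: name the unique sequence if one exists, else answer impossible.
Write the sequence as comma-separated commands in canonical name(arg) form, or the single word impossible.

key: running turn(right) before back(3) would end elsewhere — order is forced
begin: at (3,1), heading west
t=1 back(3) ⇒ at (6,1), heading west
t=2 back(3) ⇒ at (6,1), heading west
t=3 turn(right) ⇒ at (6,1), heading north
uniquely the one of 27 3-step routes that fits.

back(3), back(3), turn(right)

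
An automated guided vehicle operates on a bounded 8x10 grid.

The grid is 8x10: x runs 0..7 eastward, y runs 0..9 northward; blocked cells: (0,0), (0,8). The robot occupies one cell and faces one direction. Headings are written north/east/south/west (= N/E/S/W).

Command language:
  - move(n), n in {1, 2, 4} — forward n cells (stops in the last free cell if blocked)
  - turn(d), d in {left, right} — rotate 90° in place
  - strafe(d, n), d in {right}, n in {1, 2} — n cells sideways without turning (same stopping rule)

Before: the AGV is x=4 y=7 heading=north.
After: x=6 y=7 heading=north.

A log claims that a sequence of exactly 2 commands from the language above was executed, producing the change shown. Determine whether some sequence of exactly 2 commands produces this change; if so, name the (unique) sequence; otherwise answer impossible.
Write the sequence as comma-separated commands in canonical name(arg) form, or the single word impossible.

strafe(right, 1), strafe(right, 1)

key: still facing N at the end — nothing in the sequence rotates
from: x=4 y=7 heading=north
[1] after strafe(right, 1): x=5 y=7 heading=north
[2] after strafe(right, 1): x=6 y=7 heading=north
no rival 2-sequence matches.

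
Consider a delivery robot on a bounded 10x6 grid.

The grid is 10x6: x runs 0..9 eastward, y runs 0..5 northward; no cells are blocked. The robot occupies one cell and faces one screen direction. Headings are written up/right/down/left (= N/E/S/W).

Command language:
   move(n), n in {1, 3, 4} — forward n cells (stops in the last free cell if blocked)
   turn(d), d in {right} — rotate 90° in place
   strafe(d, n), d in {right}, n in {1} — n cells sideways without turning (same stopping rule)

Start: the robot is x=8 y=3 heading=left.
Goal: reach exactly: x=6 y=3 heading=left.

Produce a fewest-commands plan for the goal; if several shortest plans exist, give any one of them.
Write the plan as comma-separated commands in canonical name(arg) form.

move(1), move(1)

start: x=8 y=3 heading=left
[1] after move(1): x=7 y=3 heading=left
[2] after move(1): x=6 y=3 heading=left
no 1-step plan works, so 2 is optimal.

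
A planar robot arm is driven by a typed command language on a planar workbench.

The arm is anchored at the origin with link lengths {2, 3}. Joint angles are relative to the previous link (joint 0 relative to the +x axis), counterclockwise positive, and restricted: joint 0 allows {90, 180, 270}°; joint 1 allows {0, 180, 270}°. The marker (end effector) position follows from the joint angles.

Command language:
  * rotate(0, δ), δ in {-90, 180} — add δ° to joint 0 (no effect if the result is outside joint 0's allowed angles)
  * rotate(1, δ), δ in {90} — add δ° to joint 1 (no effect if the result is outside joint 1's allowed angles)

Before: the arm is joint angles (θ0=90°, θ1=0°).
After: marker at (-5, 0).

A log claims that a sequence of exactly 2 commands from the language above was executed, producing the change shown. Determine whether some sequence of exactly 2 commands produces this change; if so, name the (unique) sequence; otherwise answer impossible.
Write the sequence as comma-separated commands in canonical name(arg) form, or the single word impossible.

rotate(0, 180), rotate(0, -90)

key: running rotate(0, -90) before rotate(0, 180) would end elsewhere — order is forced
start: joint angles (θ0=90°, θ1=0°)
step 1 (rotate(0, 180)): joint angles (θ0=270°, θ1=0°)
step 2 (rotate(0, -90)): joint angles (θ0=180°, θ1=0°)
no rival 2-sequence matches.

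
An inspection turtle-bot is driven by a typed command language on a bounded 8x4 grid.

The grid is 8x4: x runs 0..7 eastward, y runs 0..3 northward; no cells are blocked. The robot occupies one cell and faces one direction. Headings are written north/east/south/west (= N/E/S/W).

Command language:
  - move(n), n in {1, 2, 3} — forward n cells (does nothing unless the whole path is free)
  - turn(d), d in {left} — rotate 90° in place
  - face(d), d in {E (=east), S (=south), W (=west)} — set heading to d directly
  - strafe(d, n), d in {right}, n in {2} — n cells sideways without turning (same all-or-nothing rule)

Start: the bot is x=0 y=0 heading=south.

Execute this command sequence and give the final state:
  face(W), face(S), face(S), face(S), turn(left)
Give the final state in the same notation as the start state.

x=0 y=0 heading=east

begin: x=0 y=0 heading=south
step 1 (face(W)): x=0 y=0 heading=west
step 2 (face(S)): x=0 y=0 heading=south
step 3 (face(S)): x=0 y=0 heading=south
step 4 (face(S)): x=0 y=0 heading=south
step 5 (turn(left)): x=0 y=0 heading=east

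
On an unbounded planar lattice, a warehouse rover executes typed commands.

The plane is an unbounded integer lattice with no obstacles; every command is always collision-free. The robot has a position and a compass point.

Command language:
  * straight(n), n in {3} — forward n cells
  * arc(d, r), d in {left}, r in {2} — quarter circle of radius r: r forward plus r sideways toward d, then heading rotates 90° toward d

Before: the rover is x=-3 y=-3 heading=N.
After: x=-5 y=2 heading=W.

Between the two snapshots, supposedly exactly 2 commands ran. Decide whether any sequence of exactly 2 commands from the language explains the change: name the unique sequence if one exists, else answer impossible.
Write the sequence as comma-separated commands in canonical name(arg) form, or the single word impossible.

key: cell and facing (now W) both changed — the 2 commands mix motion and turning
initial: x=-3 y=-3 heading=N
step 1 (straight(3)): x=-3 y=0 heading=N
step 2 (arc(left, 2)): x=-5 y=2 heading=W
no rival 2-sequence matches.

straight(3), arc(left, 2)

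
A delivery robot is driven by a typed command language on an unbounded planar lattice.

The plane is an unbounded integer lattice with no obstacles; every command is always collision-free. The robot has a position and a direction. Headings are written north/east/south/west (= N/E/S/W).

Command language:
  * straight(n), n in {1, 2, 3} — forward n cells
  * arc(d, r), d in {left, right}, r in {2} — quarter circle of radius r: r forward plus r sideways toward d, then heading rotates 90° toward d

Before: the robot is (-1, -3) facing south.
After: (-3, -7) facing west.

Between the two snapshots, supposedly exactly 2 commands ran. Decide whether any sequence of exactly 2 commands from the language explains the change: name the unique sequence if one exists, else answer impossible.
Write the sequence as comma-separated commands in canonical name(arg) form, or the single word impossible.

key: running arc(right, 2) before straight(2) would end elsewhere — order is forced
start: (-1, -3) facing south
step 1 (straight(2)): (-1, -5) facing south
step 2 (arc(right, 2)): (-3, -7) facing west
no other 2-command option fits: unique.

straight(2), arc(right, 2)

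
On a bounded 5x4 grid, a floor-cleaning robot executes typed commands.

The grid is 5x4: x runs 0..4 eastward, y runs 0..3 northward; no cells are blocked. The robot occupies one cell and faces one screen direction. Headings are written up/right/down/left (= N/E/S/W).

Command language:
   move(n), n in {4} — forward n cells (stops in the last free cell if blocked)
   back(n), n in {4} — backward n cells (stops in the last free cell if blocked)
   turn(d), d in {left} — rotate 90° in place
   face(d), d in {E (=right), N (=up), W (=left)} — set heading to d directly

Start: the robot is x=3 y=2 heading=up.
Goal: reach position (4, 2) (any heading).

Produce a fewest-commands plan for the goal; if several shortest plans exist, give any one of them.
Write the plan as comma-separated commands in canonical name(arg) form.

turn(left), back(4)

t0: x=3 y=2 heading=up
1. turn(left) → x=3 y=2 heading=left
2. back(4) → x=4 y=2 heading=left
minimal: 2 command(s), checked below 2.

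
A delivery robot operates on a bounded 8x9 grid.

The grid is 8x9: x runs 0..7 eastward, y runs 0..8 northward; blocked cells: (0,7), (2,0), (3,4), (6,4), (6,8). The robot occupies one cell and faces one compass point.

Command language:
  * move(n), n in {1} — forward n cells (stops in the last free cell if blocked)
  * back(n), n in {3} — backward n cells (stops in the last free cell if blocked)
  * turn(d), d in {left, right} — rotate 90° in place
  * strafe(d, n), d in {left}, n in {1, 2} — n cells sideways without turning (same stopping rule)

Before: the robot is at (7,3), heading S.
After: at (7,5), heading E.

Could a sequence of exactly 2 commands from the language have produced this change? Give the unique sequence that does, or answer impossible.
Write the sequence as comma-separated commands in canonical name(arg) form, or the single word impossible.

turn(left), strafe(left, 2)

key: running strafe(left, 2) before turn(left) would end elsewhere — order is forced
t0: at (7,3), heading S
t=1 turn(left) ⇒ at (7,3), heading E
t=2 strafe(left, 2) ⇒ at (7,5), heading E
all 36 alternatives checked — unique.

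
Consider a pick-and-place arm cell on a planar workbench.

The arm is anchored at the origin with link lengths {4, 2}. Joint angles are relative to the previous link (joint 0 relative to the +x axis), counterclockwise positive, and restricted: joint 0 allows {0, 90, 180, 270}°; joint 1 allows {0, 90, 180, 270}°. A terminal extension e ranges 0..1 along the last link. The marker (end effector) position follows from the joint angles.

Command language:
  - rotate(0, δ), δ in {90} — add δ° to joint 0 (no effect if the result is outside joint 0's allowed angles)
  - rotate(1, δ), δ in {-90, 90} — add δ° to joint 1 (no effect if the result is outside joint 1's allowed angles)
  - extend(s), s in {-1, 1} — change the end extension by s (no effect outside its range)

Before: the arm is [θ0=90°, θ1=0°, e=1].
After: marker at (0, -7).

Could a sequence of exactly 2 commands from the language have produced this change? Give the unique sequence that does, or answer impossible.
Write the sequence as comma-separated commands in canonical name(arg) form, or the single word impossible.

begin: [θ0=90°, θ1=0°, e=1]
1. rotate(0, 90) → [θ0=180°, θ1=0°, e=1]
2. rotate(0, 90) → [θ0=270°, θ1=0°, e=1]
uniquely the one of 25 2-step routes that fits.

rotate(0, 90), rotate(0, 90)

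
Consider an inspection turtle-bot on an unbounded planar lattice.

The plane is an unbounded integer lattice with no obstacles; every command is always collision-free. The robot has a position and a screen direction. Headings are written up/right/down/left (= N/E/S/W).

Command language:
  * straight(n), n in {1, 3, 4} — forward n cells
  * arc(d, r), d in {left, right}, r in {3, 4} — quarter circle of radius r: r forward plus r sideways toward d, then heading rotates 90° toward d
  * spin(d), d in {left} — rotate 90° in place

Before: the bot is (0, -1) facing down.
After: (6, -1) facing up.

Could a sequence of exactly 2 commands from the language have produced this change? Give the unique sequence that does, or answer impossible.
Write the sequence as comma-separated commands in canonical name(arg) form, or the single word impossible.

key: cell and facing (now N) both changed — the 2 commands mix motion and turning
begin: (0, -1) facing down
step 1 (arc(left, 3)): (3, -4) facing right
step 2 (arc(left, 3)): (6, -1) facing up
no other 2-command option fits: unique.

arc(left, 3), arc(left, 3)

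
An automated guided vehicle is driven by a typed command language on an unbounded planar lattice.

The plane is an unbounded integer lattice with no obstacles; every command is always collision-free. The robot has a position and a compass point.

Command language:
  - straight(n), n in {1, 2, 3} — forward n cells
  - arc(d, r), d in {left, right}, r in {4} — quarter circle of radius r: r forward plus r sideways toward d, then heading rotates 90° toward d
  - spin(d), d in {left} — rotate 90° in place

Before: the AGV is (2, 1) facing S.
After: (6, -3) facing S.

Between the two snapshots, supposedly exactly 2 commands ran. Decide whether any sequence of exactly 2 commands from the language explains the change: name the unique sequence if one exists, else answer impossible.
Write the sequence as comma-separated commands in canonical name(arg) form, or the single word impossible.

spin(left), arc(right, 4)

key: running arc(right, 4) before spin(left) would end elsewhere — order is forced
start: (2, 1) facing S
[1] after spin(left): (2, 1) facing E
[2] after arc(right, 4): (6, -3) facing S
uniquely the one of 36 2-step routes that fits.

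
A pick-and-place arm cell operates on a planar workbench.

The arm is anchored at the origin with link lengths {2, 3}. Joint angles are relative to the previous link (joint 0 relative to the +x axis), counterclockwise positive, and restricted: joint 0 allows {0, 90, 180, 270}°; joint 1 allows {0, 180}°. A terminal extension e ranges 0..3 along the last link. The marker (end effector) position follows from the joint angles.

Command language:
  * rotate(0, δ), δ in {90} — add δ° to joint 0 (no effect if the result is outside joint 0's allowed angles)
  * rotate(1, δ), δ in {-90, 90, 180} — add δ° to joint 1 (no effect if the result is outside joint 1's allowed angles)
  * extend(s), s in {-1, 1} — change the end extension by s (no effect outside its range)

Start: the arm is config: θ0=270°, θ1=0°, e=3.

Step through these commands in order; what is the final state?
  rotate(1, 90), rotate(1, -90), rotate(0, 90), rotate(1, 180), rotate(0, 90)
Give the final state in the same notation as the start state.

config: θ0=90°, θ1=180°, e=3

from: config: θ0=270°, θ1=0°, e=3
step 1 (rotate(1, 90)): config: θ0=270°, θ1=0°, e=3
step 2 (rotate(1, -90)): config: θ0=270°, θ1=0°, e=3
step 3 (rotate(0, 90)): config: θ0=0°, θ1=0°, e=3
step 4 (rotate(1, 180)): config: θ0=0°, θ1=180°, e=3
step 5 (rotate(0, 90)): config: θ0=90°, θ1=180°, e=3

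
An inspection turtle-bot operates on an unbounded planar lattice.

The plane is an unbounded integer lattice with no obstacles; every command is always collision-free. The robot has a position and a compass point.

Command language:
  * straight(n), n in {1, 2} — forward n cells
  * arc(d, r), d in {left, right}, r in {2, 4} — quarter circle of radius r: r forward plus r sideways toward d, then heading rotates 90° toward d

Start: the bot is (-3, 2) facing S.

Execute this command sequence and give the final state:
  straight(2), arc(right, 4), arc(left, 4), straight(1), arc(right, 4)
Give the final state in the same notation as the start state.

from: (-3, 2) facing S
[1] after straight(2): (-3, 0) facing S
[2] after arc(right, 4): (-7, -4) facing W
[3] after arc(left, 4): (-11, -8) facing S
[4] after straight(1): (-11, -9) facing S
[5] after arc(right, 4): (-15, -13) facing W

(-15, -13) facing W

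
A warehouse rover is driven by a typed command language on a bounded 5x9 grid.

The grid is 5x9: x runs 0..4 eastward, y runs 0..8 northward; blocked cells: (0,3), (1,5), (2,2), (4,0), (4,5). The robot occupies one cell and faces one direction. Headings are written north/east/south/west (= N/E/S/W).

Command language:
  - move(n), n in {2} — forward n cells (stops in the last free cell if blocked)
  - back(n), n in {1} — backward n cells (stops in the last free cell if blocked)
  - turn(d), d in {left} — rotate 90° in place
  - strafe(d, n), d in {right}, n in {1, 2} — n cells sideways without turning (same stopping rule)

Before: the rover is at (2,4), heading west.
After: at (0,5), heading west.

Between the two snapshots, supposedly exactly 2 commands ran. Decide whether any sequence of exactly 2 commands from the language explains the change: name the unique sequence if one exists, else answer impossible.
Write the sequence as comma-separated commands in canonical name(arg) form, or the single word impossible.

key: heading stays W — no command in the sequence turns
begin: at (2,4), heading west
t=1 move(2) ⇒ at (0,4), heading west
t=2 strafe(right, 1) ⇒ at (0,5), heading west
no rival 2-sequence matches.

move(2), strafe(right, 1)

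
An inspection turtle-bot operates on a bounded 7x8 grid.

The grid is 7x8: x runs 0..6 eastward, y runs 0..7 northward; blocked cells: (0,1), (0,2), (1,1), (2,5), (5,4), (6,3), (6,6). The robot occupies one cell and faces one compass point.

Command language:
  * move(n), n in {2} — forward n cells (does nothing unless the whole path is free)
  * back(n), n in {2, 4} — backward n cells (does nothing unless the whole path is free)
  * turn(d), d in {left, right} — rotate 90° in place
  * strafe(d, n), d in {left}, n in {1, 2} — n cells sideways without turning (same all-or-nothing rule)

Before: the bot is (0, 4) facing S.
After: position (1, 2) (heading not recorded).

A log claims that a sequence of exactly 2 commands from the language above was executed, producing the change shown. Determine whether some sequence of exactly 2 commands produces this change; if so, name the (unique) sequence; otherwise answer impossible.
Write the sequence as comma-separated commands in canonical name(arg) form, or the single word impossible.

strafe(left, 1), move(2)

key: order matters: swapping strafe(left, 1) and move(2) lands elsewhere
initial: (0, 4) facing S
step 1 (strafe(left, 1)): (1, 4) facing S
step 2 (move(2)): (1, 2) facing S
no rival 2-sequence matches.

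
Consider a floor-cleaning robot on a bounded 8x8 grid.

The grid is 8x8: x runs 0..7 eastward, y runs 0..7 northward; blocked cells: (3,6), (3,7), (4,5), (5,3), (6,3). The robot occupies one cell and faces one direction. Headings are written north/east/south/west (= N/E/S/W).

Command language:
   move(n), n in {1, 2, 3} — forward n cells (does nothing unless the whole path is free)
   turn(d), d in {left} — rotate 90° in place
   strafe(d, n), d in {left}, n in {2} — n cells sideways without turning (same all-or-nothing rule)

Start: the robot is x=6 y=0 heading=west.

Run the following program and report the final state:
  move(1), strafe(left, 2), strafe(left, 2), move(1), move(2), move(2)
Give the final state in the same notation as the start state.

x=0 y=0 heading=west

from: x=6 y=0 heading=west
t=1 move(1) ⇒ x=5 y=0 heading=west
t=2 strafe(left, 2) ⇒ x=5 y=0 heading=west
t=3 strafe(left, 2) ⇒ x=5 y=0 heading=west
t=4 move(1) ⇒ x=4 y=0 heading=west
t=5 move(2) ⇒ x=2 y=0 heading=west
t=6 move(2) ⇒ x=0 y=0 heading=west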